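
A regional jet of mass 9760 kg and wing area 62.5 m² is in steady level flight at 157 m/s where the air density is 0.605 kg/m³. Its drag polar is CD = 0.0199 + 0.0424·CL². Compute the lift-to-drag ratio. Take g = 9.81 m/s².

L/D = 9.47

Weight W = mg = 9760 × 9.81 = 95746 N; in level flight L = W.
q = ½ρv² = ½ × 0.605 × 157² = 7456 Pa.
CL = 2W/(ρv²S) = 2×95746/(0.605×157²×62.5) = 0.2055.
CD = 0.0199 + 0.0424 × 0.2055² = 0.02169.
L/D = CL/CD = 0.2055 / 0.02169 = 9.47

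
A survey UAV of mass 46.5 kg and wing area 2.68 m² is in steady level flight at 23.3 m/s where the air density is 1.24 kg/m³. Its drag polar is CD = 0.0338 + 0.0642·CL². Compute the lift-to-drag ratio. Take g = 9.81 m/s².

Weight W = mg = 46.5 × 9.81 = 456.17 N; in level flight L = W.
Dynamic pressure q = 0.5 × 1.24 × 23.3² = 336.6 Pa.
Required CL = L/(qS) = 456.17/(336.6·2.68) = 0.5057.
CD = 0.0338 + 0.0642 × 0.5057² = 0.05022.
L/D = CL/CD = 0.5057 / 0.05022 = 10.1

L/D = 10.1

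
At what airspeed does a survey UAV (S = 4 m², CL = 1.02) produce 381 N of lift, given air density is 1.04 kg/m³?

L = ½ρv²S·CL ⇒ v = √(2L/(ρ·S·CL))
v = √(2 × 381 / (1.04 × 4 × 1.02)) = √179.6 = 13.4 m/s

v = 13.4 m/s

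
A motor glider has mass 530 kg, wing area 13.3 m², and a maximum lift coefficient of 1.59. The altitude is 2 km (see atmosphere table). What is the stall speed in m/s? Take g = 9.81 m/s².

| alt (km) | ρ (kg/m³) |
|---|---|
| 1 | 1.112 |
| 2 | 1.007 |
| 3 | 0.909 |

V_stall = 22.1 m/s

At 2 km, from the table: ρ = 1.007 kg/m³.
Stall occurs when L = W at CL,max. W = mg = 530 × 9.81 = 5199 N.
From L = ½ρV²S·CL,max = W: V_stall = √(2W/(ρSCL,max)) = √(2·5199/(1.007·13.3·1.59))
V_stall = √488.3 = 22.1 m/s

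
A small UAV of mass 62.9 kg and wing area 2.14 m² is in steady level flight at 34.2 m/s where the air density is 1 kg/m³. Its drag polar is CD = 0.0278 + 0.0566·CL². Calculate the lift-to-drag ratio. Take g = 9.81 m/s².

L/D = 11.9

In steady level flight, lift balances weight: W = mg = 62.9 × 9.81 = 617.05 N.
q = ½ρv² = ½ × 1 × 34.2² = 584.8 Pa.
CL = W/(q·S) = 617.05 / (584.8 × 2.14) = 0.493.
CD = 0.0278 + 0.0566 × 0.493² = 0.04156.
L/D = CL/CD = 0.493 / 0.04156 = 11.9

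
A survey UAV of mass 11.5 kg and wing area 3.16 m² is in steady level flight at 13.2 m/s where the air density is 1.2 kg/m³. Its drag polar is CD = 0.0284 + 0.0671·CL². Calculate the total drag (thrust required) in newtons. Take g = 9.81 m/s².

Level flight ⇒ L = W = m·g = 11.5 × 9.81 = 112.82 N.
q = ½ρv² = ½ × 1.2 × 13.2² = 104.5 Pa.
Required CL = L/(qS) = 112.82/(104.5·3.16) = 0.3415.
CD = 0.0284 + 0.0671 × 0.3415² = 0.03622.
D = q·S·CD = 104.5 × 3.16 × 0.03622 = 11.97 N

D = 12 N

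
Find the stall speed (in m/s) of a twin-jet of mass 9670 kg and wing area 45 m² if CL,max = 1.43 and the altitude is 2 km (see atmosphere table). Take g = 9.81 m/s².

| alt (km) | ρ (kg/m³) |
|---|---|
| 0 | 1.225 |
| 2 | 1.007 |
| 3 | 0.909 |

V_stall = 54.1 m/s

At 2 km, from the table: ρ = 1.007 kg/m³.
Weight W = mg = 9670 × 9.81 = 94860 N.
From L = ½ρV²S·CL,max = W: V_stall = √(2W/(ρSCL,max)) = √(2·94860/(1.007·45·1.43))
V_stall = √2928 = 54.1 m/s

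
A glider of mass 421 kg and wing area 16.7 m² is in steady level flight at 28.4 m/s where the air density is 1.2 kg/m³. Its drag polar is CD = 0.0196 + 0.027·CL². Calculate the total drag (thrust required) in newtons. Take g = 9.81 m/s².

D = 215 N

In steady level flight, lift balances weight: W = mg = 421 × 9.81 = 4130 N.
Dynamic pressure q = 0.5 × 1.2 × 28.4² = 483.9 Pa.
CL = 2W/(ρv²S) = 2×4130/(1.2×28.4²×16.7) = 0.511.
CD = 0.0196 + 0.027 × 0.511² = 0.02665.
D = q·S·CD = 483.9 × 16.7 × 0.02665 = 215.4 N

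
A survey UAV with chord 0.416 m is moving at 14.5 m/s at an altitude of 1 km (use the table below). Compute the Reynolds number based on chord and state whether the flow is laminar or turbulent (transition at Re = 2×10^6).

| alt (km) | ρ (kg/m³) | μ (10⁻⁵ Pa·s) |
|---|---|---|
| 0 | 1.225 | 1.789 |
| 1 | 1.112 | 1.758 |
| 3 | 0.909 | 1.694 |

Re = 3.82×10^5 (laminar)

At 1 km, from the table: ρ = 1.112 kg/m³, μ = 1.758×10⁻⁵ Pa·s.
Re = ρ·v·c/μ = 1.112 × 14.5 × 0.416 / (1.758×10⁻⁵) = 3.82×10^5
Since 3.82×10^5 < 2×10^6, the flow is laminar.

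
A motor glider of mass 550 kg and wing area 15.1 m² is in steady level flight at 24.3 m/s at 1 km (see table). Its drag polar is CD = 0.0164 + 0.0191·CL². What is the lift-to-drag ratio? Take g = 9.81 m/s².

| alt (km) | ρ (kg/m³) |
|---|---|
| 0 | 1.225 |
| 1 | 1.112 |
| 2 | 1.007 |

At 1 km, from the table: ρ = 1.112 kg/m³.
Level flight ⇒ L = W = m·g = 550 × 9.81 = 5395.5 N.
q = ½ρv² = ½ × 1.112 × 24.3² = 328.3 Pa.
Required CL = L/(qS) = 5395.5/(328.3·15.1) = 1.088.
CD = 0.0164 + 0.0191 × 1.088² = 0.03902.
L/D = CL/CD = 1.088 / 0.03902 = 27.9

L/D = 27.9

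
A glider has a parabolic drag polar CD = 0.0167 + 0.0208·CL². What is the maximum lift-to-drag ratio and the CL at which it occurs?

For CD = CD0 + K·CL², (L/D)max occurs at CL* = √(CD0/K) and equals 1/(2√(K·CD0)).
(L/D)max = 1/(2√(0.0208 × 0.0167)) = 1/(2 × 0.01864) = 26.8
CL* = √(0.0167/0.0208) = 0.896

(L/D)max = 26.8, at CL = 0.896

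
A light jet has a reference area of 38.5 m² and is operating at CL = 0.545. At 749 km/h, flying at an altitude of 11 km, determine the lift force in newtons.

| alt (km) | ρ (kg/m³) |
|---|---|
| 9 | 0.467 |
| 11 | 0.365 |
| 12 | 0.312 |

L = 1.66×10^5 N

At 11 km, from the table: ρ = 0.365 kg/m³.
Convert speed: v = 749 km/h ÷ 3.6 = 208.1 m/s.
Dynamic pressure q = ½ρv² = ½ × 0.365 × 208.1² = 7900 Pa.
L = q·S·CL = 7900 × 38.5 × 0.545 = 1.66×10^5 N ≈ 166 kN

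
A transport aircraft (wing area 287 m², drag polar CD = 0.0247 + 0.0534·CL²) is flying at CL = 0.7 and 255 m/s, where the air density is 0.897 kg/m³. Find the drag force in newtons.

D = 4.26×10^5 N

CD = 0.0247 + 0.0534 × 0.7² = 0.05087
D = ½ρv²S·CD = ½ × 0.897 × 255² × 287 × 0.05087 = 4.26×10^5 N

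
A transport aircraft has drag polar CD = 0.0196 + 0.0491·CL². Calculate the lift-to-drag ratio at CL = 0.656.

L/D = 16.1

CD = 0.0196 + 0.0491 × 0.656² = 0.04073
L/D = CL/CD = 0.656 / 0.04073 = 16.1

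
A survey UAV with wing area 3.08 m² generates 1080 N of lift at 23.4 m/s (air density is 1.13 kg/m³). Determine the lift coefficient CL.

From L = ½ρv²S·CL, rearranging gives CL = 2L/(ρv²S).
CL = 2 × 1080 / (1.13 × 23.4² × 3.08) = 1.13

CL = 1.13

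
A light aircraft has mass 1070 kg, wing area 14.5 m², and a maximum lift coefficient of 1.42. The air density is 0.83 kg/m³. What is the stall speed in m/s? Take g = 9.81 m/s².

V_stall = 35 m/s

Weight W = mg = 1070 × 9.81 = 10500 N.
V_stall = √(2W/(ρ·S·CL,max)) = √(2 × 10500 / (0.83 × 14.5 × 1.42))
V_stall = √1228 = 35 m/s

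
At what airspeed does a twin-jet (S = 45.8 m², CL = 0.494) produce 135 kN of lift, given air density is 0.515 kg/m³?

L = ½ρv²S·CL ⇒ v = √(2L/(ρ·S·CL))
v = √(2 × 1.35×10^5 / (0.515 × 45.8 × 0.494)) = √23170 = 152 m/s

v = 152 m/s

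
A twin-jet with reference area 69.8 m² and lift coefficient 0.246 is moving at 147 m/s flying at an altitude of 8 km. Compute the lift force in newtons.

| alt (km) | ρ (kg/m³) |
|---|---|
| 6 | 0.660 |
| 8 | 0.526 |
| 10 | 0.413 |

At 8 km, from the table: ρ = 0.526 kg/m³.
L = ½ρv²S·CL = ½ × 0.526 × 147² × 69.8 × 0.246 = 97600 N ≈ 97.6 kN

L = 97600 N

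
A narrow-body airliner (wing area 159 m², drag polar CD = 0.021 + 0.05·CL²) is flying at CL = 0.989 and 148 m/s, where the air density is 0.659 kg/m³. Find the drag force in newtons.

CD = 0.021 + 0.05 × 0.989² = 0.06991
D = ½ρv²S·CD = ½ × 0.659 × 148² × 159 × 0.06991 = 80200 N

D = 80200 N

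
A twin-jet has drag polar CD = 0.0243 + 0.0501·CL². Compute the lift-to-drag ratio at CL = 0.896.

L/D = 13.9

CD = 0.0243 + 0.0501 × 0.896² = 0.06452
L/D = CL/CD = 0.896 / 0.06452 = 13.9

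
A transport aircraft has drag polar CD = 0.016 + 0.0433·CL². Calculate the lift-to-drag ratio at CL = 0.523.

CD = 0.016 + 0.0433 × 0.523² = 0.02784
L/D = CL/CD = 0.523 / 0.02784 = 18.8

L/D = 18.8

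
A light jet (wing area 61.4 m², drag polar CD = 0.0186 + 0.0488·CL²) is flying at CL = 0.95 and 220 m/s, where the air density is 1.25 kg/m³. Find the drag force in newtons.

CD = 0.0186 + 0.0488 × 0.95² = 0.06264
D = ½ρv²S·CD = ½ × 1.25 × 220² × 61.4 × 0.06264 = 1.16×10^5 N

D = 1.16×10^5 N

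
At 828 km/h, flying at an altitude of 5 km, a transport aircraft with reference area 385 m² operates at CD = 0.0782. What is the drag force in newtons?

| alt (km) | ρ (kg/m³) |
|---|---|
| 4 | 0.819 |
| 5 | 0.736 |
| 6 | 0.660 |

D = 5.86×10^5 N

At 5 km, from the table: ρ = 0.736 kg/m³.
Convert speed: v = 828 km/h ÷ 3.6 = 230 m/s.
Dynamic pressure q = ½ρv² = ½ × 0.736 × 230² = 19470 Pa.
D = q·S·CD = 19470 × 385 × 0.0782 = 5.86×10^5 N ≈ 586 kN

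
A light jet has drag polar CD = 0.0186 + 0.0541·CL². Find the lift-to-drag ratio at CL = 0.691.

L/D = 15.6

CD = 0.0186 + 0.0541 × 0.691² = 0.04443
L/D = CL/CD = 0.691 / 0.04443 = 15.6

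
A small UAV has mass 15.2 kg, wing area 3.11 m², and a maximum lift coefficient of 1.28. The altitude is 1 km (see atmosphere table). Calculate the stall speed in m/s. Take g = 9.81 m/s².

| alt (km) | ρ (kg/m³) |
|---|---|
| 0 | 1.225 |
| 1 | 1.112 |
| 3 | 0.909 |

V_stall = 8.21 m/s

At 1 km, from the table: ρ = 1.112 kg/m³.
At stall, lift equals weight: L = W = m·g = 15.2 × 9.81 = 149.1 N.
From L = ½ρV²S·CL,max = W: V_stall = √(2W/(ρSCL,max)) = √(2·149.1/(1.112·3.11·1.28))
V_stall = √67.37 = 8.21 m/s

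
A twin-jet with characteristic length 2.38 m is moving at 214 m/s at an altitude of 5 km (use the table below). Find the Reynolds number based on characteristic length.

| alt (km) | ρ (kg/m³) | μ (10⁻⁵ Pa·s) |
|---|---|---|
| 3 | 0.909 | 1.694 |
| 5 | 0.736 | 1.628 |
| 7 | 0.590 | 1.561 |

At 5 km, from the table: ρ = 0.736 kg/m³, μ = 1.628×10⁻⁵ Pa·s.
Re = ρ·v·c/μ = 0.736 × 214 × 2.38 / (1.628×10⁻⁵) = 2.3×10^7

Re = 2.3×10^7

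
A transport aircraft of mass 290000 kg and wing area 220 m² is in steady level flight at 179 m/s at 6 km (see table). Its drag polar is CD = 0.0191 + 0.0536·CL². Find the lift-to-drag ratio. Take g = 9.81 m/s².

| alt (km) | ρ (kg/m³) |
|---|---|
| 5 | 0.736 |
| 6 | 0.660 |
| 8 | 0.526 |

L/D = 12.3

At 6 km, from the table: ρ = 0.660 kg/m³.
Weight W = mg = 290000 × 9.81 = 2.8449×10^6 N; in level flight L = W.
q = ½ρv² = ½ × 0.66 × 179² = 10570 Pa.
Required CL = L/(qS) = 2.8449×10^6/(10570·220) = 1.223.
CD = 0.0191 + 0.0536 × 1.223² = 0.09927.
L/D = CL/CD = 1.223 / 0.09927 = 12.3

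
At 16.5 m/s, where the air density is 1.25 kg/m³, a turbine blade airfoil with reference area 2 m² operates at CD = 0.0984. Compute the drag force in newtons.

Dynamic pressure q = ½ρv² = ½ × 1.25 × 16.5² = 170.2 Pa.
D = q·S·CD = 170.2 × 2 × 0.0984 = 33.5 N

D = 33.5 N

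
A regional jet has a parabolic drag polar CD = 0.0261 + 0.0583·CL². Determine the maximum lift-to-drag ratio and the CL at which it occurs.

(L/D)max = 12.8, at CL = 0.669

For CD = CD0 + K·CL², (L/D)max occurs at CL* = √(CD0/K) and equals 1/(2√(K·CD0)).
(L/D)max = 1/(2√(0.0583 × 0.0261)) = 1/(2 × 0.03901) = 12.8
CL* = √(0.0261/0.0583) = 0.669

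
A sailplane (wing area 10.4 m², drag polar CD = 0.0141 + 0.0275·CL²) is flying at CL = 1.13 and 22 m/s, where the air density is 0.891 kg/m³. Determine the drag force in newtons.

CD = 0.0141 + 0.0275 × 1.13² = 0.04921
D = ½ρv²S·CD = ½ × 0.891 × 22² × 10.4 × 0.04921 = 110 N

D = 110 N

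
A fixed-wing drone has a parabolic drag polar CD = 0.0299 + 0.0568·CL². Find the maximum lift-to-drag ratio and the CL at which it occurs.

For CD = CD0 + K·CL², (L/D)max occurs at CL* = √(CD0/K) and equals 1/(2√(K·CD0)).
(L/D)max = 1/(2√(0.0568 × 0.0299)) = 1/(2 × 0.04121) = 12.1
CL* = √(0.0299/0.0568) = 0.726

(L/D)max = 12.1, at CL = 0.726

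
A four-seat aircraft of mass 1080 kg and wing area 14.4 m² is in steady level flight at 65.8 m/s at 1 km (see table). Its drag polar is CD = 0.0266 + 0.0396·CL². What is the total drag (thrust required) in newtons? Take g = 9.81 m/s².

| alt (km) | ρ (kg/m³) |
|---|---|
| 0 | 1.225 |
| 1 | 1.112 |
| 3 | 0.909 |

D = 1050 N

At 1 km, from the table: ρ = 1.112 kg/m³.
Level flight ⇒ L = W = m·g = 1080 × 9.81 = 10595 N.
Dynamic pressure q = 0.5 × 1.112 × 65.8² = 2407 Pa.
CL = 2W/(ρv²S) = 2×10595/(1.112×65.8²×14.4) = 0.3056.
CD = 0.0266 + 0.0396 × 0.3056² = 0.0303.
D = q·S·CD = 2407 × 14.4 × 0.0303 = 1050 N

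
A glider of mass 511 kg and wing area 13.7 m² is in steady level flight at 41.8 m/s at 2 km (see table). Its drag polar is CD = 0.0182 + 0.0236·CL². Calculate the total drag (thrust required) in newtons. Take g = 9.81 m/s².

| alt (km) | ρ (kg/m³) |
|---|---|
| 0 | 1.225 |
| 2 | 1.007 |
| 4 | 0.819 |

At 2 km, from the table: ρ = 1.007 kg/m³.
In steady level flight, lift balances weight: W = mg = 511 × 9.81 = 5012.9 N.
q = ½ρv² = ½ × 1.007 × 41.8² = 879.7 Pa.
Required CL = L/(qS) = 5012.9/(879.7·13.7) = 0.4159.
CD = 0.0182 + 0.0236 × 0.4159² = 0.02228.
D = q·S·CD = 879.7 × 13.7 × 0.02228 = 268.6 N

D = 269 N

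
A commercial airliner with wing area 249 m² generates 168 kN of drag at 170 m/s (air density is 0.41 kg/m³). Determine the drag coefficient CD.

From D = ½ρv²S·CD, rearranging gives CD = 2D/(ρv²S).
CD = 2 × 1.68×10^5 / (0.41 × 170² × 249) = 0.114

CD = 0.114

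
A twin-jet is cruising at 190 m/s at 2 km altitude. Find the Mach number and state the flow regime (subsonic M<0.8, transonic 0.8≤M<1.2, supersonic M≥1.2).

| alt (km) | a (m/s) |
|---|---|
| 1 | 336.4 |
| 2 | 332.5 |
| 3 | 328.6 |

M = 0.571 (subsonic)

At 2 km, from the table: a = 332.5 m/s.
M = v/a = 190 / 332.5 = 0.571
M = 0.571 → subsonic.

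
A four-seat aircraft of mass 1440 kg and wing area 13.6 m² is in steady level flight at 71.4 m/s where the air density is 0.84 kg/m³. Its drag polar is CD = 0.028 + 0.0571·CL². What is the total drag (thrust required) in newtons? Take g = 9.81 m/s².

In steady level flight, lift balances weight: W = mg = 1440 × 9.81 = 14126 N.
q = ½ρv² = ½ × 0.84 × 71.4² = 2141 Pa.
Required CL = L/(qS) = 14126/(2141·13.6) = 0.4851.
CD = 0.028 + 0.0571 × 0.4851² = 0.04144.
D = q·S·CD = 2141 × 13.6 × 0.04144 = 1207 N

D = 1210 N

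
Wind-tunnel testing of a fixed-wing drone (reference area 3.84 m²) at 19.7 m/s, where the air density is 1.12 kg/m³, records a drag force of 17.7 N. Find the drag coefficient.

From D = ½ρv²S·CD, rearranging gives CD = 2D/(ρv²S).
CD = 2 × 17.7 / (1.12 × 19.7² × 3.84) = 0.0212

CD = 0.0212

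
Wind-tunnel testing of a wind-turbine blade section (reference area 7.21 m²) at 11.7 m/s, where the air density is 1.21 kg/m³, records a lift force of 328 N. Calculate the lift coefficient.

CL = 0.549

From L = ½ρv²S·CL, rearranging gives CL = 2L/(ρv²S).
CL = 2 × 328 / (1.21 × 11.7² × 7.21) = 0.549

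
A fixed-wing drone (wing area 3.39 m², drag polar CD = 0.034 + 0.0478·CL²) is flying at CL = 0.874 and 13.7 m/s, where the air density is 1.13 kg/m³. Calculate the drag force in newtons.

CD = 0.034 + 0.0478 × 0.874² = 0.07051
D = ½ρv²S·CD = ½ × 1.13 × 13.7² × 3.39 × 0.07051 = 25.3 N

D = 25.3 N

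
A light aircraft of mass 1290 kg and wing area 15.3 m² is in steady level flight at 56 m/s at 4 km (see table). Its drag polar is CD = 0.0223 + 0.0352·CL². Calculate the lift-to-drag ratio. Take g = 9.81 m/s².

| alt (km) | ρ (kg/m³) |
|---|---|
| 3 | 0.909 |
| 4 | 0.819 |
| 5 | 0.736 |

L/D = 17.5

At 4 km, from the table: ρ = 0.819 kg/m³.
Level flight ⇒ L = W = m·g = 1290 × 9.81 = 12655 N.
q = ½ρv² = ½ × 0.819 × 56² = 1284 Pa.
CL = W/(q·S) = 12655 / (1284 × 15.3) = 0.6441.
CD = 0.0223 + 0.0352 × 0.6441² = 0.0369.
L/D = CL/CD = 0.6441 / 0.0369 = 17.5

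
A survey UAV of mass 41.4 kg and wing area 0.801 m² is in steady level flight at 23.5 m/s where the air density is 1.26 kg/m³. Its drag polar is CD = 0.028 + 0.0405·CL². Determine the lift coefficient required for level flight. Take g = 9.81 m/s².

In steady level flight, lift balances weight: W = mg = 41.4 × 9.81 = 406.13 N.
Dynamic pressure q = 0.5 × 1.26 × 23.5² = 347.9 Pa.
CL = W/(q·S) = 406.13 / (347.9 × 0.801) = 1.457.

CL = 1.46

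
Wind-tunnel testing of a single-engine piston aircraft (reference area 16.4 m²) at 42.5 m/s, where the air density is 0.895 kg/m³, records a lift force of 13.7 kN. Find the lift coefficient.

From L = ½ρv²S·CL, rearranging gives CL = 2L/(ρv²S).
CL = 2 × 13700 / (0.895 × 42.5² × 16.4) = 1.03

CL = 1.03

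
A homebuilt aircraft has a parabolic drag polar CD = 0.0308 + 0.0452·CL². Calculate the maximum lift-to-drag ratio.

For CD = CD0 + K·CL², (L/D)max occurs at CL* = √(CD0/K) and equals 1/(2√(K·CD0)).
(L/D)max = 1/(2√(0.0452 × 0.0308)) = 1/(2 × 0.03731) = 13.4

(L/D)max = 13.4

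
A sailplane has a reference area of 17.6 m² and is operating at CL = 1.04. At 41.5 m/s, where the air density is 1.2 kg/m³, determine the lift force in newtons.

L = 18900 N

L = ½ρv²S·CL = ½ × 1.2 × 41.5² × 17.6 × 1.04 = 18900 N ≈ 18.9 kN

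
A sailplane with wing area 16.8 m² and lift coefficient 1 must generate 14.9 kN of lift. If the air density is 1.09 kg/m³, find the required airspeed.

v = 40.3 m/s

L = ½ρv²S·CL ⇒ v = √(2L/(ρ·S·CL))
v = √(2 × 14900 / (1.09 × 16.8 × 1)) = √1627 = 40.3 m/s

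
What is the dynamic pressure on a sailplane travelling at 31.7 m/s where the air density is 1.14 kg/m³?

q = 573 Pa

q = ½ρv² = ½ × 1.14 × 31.7² = 573 Pa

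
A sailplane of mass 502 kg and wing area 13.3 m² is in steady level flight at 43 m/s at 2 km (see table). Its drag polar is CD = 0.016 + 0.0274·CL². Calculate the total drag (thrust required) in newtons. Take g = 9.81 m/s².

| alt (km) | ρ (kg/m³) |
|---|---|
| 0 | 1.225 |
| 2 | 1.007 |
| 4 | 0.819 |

At 2 km, from the table: ρ = 1.007 kg/m³.
Weight W = mg = 502 × 9.81 = 4924.6 N; in level flight L = W.
Dynamic pressure q = 0.5 × 1.007 × 43² = 931 Pa.
Required CL = L/(qS) = 4924.6/(931·13.3) = 0.3977.
CD = 0.016 + 0.0274 × 0.3977² = 0.02033.
D = q·S·CD = 931 × 13.3 × 0.02033 = 251.8 N

D = 252 N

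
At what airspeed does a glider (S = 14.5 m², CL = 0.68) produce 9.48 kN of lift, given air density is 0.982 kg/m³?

v = 44.3 m/s

L = ½ρv²S·CL ⇒ v = √(2L/(ρ·S·CL))
v = √(2 × 9480 / (0.982 × 14.5 × 0.68)) = √1958 = 44.3 m/s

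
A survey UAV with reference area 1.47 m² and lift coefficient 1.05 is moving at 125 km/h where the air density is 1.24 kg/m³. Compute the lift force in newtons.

L = 1150 N

Convert speed: v = 125 km/h ÷ 3.6 = 34.72 m/s.
Dynamic pressure q = ½ρv² = ½ × 1.24 × 34.72² = 747.5 Pa.
L = q·S·CL = 747.5 × 1.47 × 1.05 = 1150 N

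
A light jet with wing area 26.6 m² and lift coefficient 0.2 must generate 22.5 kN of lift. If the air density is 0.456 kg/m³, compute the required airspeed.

L = ½ρv²S·CL ⇒ v = √(2L/(ρ·S·CL))
v = √(2 × 22500 / (0.456 × 26.6 × 0.2)) = √18550 = 136 m/s

v = 136 m/s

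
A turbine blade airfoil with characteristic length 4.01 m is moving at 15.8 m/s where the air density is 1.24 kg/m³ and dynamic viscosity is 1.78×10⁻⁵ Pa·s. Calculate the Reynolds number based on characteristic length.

Re = ρ·v·c/μ = 1.24 × 15.8 × 4.01 / (1.78×10⁻⁵) = 4.41×10^6

Re = 4.41×10^6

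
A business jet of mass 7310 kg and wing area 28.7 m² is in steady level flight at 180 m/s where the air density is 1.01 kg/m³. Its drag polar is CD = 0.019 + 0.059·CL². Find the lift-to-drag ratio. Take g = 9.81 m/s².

Weight W = mg = 7310 × 9.81 = 71711 N; in level flight L = W.
Dynamic pressure q = 0.5 × 1.01 × 180² = 16360 Pa.
CL = W/(q·S) = 71711 / (16360 × 28.7) = 0.1527.
CD = 0.019 + 0.059 × 0.1527² = 0.02038.
L/D = CL/CD = 0.1527 / 0.02038 = 7.49

L/D = 7.49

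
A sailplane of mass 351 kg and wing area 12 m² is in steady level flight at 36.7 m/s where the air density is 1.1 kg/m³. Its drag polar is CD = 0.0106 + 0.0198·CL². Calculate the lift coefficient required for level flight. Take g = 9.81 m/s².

Level flight ⇒ L = W = m·g = 351 × 9.81 = 3443.3 N.
q = ½ρv² = ½ × 1.1 × 36.7² = 740.8 Pa.
Required CL = L/(qS) = 3443.3/(740.8·12) = 0.3873.

CL = 0.387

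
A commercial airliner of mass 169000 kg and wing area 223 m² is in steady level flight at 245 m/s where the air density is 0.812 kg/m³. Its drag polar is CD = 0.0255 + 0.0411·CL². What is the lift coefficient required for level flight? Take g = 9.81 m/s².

Weight W = mg = 169000 × 9.81 = 1.6579×10^6 N; in level flight L = W.
q = ½ρv² = ½ × 0.812 × 245² = 24370 Pa.
Required CL = L/(qS) = 1.6579×10^6/(24370·223) = 0.3051.

CL = 0.305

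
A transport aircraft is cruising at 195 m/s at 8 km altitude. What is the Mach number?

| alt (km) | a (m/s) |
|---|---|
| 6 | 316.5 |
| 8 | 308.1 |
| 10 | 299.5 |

At 8 km, from the table: a = 308.1 m/s.
M = v/a = 195 / 308.1 = 0.633

M = 0.633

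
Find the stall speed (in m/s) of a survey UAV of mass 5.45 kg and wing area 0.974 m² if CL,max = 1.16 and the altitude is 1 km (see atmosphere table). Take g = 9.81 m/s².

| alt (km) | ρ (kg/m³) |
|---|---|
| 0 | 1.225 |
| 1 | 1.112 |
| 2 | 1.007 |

At 1 km, from the table: ρ = 1.112 kg/m³.
Weight W = mg = 5.45 × 9.81 = 53.46 N.
From L = ½ρV²S·CL,max = W: V_stall = √(2W/(ρSCL,max)) = √(2·53.46/(1.112·0.974·1.16))
V_stall = √85.11 = 9.23 m/s

V_stall = 9.23 m/s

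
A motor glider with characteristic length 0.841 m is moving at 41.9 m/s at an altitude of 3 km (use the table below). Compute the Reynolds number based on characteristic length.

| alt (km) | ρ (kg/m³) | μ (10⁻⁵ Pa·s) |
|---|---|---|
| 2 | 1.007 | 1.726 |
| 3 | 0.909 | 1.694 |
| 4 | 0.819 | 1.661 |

Re = 1.89×10^6

At 3 km, from the table: ρ = 0.909 kg/m³, μ = 1.694×10⁻⁵ Pa·s.
Re = ρ·v·c/μ = 0.909 × 41.9 × 0.841 / (1.694×10⁻⁵) = 1.89×10^6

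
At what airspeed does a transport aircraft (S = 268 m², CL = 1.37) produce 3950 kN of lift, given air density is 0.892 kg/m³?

L = ½ρv²S·CL ⇒ v = √(2L/(ρ·S·CL))
v = √(2 × 3.95×10^6 / (0.892 × 268 × 1.37)) = √24120 = 155 m/s

v = 155 m/s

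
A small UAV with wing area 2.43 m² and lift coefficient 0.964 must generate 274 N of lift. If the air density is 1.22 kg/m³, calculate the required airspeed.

L = ½ρv²S·CL ⇒ v = √(2L/(ρ·S·CL))
v = √(2 × 274 / (1.22 × 2.43 × 0.964)) = √191.8 = 13.8 m/s

v = 13.8 m/s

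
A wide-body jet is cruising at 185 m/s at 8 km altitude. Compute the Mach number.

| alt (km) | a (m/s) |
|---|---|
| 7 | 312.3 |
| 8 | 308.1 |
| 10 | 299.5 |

M = 0.6

At 8 km, from the table: a = 308.1 m/s.
M = v/a = 185 / 308.1 = 0.6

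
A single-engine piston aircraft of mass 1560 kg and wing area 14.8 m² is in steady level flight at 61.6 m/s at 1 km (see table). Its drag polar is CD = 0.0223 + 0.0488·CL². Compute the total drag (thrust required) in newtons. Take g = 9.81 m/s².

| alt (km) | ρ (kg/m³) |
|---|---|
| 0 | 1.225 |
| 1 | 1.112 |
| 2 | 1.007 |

D = 1060 N

At 1 km, from the table: ρ = 1.112 kg/m³.
In steady level flight, lift balances weight: W = mg = 1560 × 9.81 = 15304 N.
Dynamic pressure q = 0.5 × 1.112 × 61.6² = 2110 Pa.
CL = W/(q·S) = 15304 / (2110 × 14.8) = 0.4901.
CD = 0.0223 + 0.0488 × 0.4901² = 0.03402.
D = q·S·CD = 2110 × 14.8 × 0.03402 = 1062 N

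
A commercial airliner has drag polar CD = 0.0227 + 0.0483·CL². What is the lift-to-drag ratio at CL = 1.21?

L/D = 13

CD = 0.0227 + 0.0483 × 1.21² = 0.09342
L/D = CL/CD = 1.21 / 0.09342 = 13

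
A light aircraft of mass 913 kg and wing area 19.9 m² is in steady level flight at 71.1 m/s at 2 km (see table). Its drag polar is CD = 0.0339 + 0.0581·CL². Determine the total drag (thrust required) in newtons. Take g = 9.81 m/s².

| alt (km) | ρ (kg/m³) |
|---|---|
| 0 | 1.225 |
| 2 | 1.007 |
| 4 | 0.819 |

D = 1810 N

At 2 km, from the table: ρ = 1.007 kg/m³.
In steady level flight, lift balances weight: W = mg = 913 × 9.81 = 8956.5 N.
Dynamic pressure q = 0.5 × 1.007 × 71.1² = 2545 Pa.
CL = W/(q·S) = 8956.5 / (2545 × 19.9) = 0.1768.
CD = 0.0339 + 0.0581 × 0.1768² = 0.03572.
D = q·S·CD = 2545 × 19.9 × 0.03572 = 1809 N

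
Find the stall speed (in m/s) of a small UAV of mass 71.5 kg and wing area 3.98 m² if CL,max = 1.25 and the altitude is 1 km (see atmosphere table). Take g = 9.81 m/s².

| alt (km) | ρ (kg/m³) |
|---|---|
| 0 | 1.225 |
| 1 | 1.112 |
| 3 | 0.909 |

V_stall = 15.9 m/s

At 1 km, from the table: ρ = 1.112 kg/m³.
At stall, lift equals weight: L = W = m·g = 71.5 × 9.81 = 701.4 N.
From L = ½ρV²S·CL,max = W: V_stall = √(2W/(ρSCL,max)) = √(2·701.4/(1.112·3.98·1.25))
V_stall = √253.6 = 15.9 m/s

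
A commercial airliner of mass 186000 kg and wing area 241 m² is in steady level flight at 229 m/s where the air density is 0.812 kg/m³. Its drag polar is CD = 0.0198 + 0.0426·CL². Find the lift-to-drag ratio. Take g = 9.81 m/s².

L/D = 14.1

Level flight ⇒ L = W = m·g = 186000 × 9.81 = 1.8247×10^6 N.
Dynamic pressure q = 0.5 × 0.812 × 229² = 21290 Pa.
CL = W/(q·S) = 1.8247×10^6 / (21290 × 241) = 0.3556.
CD = 0.0198 + 0.0426 × 0.3556² = 0.02519.
L/D = CL/CD = 0.3556 / 0.02519 = 14.1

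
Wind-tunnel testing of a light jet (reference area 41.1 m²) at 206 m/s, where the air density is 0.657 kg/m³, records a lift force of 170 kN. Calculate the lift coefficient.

From L = ½ρv²S·CL, rearranging gives CL = 2L/(ρv²S).
CL = 2 × 1.7×10^5 / (0.657 × 206² × 41.1) = 0.297

CL = 0.297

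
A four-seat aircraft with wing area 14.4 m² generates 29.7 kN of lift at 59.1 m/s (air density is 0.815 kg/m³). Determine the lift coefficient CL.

From L = ½ρv²S·CL, rearranging gives CL = 2L/(ρv²S).
CL = 2 × 29700 / (0.815 × 59.1² × 14.4) = 1.45

CL = 1.45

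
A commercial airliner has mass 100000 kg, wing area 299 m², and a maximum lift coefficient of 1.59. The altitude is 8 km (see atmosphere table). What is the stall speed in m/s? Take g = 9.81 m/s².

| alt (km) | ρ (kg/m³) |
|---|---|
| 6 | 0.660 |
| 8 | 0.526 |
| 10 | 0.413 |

V_stall = 88.6 m/s

At 8 km, from the table: ρ = 0.526 kg/m³.
Stall occurs when L = W at CL,max. W = mg = 100000 × 9.81 = 9.81×10^5 N.
V_stall = √(2W/(ρ·S·CL,max)) = √(2 × 9.81×10^5 / (0.526 × 299 × 1.59))
V_stall = √7846 = 88.6 m/s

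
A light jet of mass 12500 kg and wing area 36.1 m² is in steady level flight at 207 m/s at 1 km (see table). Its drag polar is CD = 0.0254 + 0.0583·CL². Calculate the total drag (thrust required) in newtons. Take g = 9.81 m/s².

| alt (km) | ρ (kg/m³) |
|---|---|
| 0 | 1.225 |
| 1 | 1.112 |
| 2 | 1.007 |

At 1 km, from the table: ρ = 1.112 kg/m³.
Weight W = mg = 12500 × 9.81 = 1.2262×10^5 N; in level flight L = W.
q = ½ρv² = ½ × 1.112 × 207² = 23820 Pa.
CL = 2W/(ρv²S) = 2×1.2262×10^5/(1.112×207²×36.1) = 0.1426.
CD = 0.0254 + 0.0583 × 0.1426² = 0.02659.
D = q·S·CD = 23820 × 36.1 × 0.02659 = 22860 N

D = 22900 N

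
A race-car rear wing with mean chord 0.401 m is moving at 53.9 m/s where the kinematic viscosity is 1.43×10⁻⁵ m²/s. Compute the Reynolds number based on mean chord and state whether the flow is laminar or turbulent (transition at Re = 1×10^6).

Re = 1.51×10^6 (turbulent)

Re = v·c/ν = 53.9 × 0.401 / (1.43×10⁻⁵) = 1.51×10^6
Since 1.51×10^6 > 1×10^6, the flow is turbulent.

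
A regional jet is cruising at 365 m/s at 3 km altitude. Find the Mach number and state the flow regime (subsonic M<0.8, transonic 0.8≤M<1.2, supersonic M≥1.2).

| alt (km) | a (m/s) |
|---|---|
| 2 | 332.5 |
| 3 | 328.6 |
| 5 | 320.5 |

M = 1.11 (transonic)

At 3 km, from the table: a = 328.6 m/s.
M = v/a = 365 / 328.6 = 1.11
M = 1.11 → transonic.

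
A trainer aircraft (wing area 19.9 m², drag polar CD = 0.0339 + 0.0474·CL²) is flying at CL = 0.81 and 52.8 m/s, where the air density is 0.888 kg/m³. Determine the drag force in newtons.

D = 1600 N

CD = 0.0339 + 0.0474 × 0.81² = 0.065
D = ½ρv²S·CD = ½ × 0.888 × 52.8² × 19.9 × 0.065 = 1600 N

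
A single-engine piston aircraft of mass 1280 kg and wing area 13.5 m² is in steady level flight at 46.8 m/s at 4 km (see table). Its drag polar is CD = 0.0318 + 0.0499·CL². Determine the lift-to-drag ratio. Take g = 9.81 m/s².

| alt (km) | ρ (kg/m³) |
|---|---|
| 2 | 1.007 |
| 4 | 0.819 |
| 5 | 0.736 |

L/D = 12.1

At 4 km, from the table: ρ = 0.819 kg/m³.
Weight W = mg = 1280 × 9.81 = 12557 N; in level flight L = W.
q = ½ρv² = ½ × 0.819 × 46.8² = 896.9 Pa.
CL = 2W/(ρv²S) = 2×12557/(0.819×46.8²×13.5) = 1.037.
CD = 0.0318 + 0.0499 × 1.037² = 0.08547.
L/D = CL/CD = 1.037 / 0.08547 = 12.1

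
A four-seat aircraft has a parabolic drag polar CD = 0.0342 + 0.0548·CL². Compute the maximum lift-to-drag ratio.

For CD = CD0 + K·CL², (L/D)max occurs at CL* = √(CD0/K) and equals 1/(2√(K·CD0)).
(L/D)max = 1/(2√(0.0548 × 0.0342)) = 1/(2 × 0.04329) = 11.5

(L/D)max = 11.5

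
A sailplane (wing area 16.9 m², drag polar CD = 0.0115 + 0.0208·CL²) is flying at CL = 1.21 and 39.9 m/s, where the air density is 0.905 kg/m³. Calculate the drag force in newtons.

D = 511 N

CD = 0.0115 + 0.0208 × 1.21² = 0.04195
D = ½ρv²S·CD = ½ × 0.905 × 39.9² × 16.9 × 0.04195 = 511 N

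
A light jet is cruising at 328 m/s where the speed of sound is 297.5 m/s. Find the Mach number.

M = v/a = 328 / 297.5 = 1.1

M = 1.1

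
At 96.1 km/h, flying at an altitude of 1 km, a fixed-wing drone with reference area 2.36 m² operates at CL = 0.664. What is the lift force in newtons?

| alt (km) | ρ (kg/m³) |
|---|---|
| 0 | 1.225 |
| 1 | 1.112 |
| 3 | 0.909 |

At 1 km, from the table: ρ = 1.112 kg/m³.
Convert speed: v = 96.1 km/h ÷ 3.6 = 26.69 m/s.
L = ½ρv²S·CL = ½ × 1.112 × 26.69² × 2.36 × 0.664 = 621 N

L = 621 N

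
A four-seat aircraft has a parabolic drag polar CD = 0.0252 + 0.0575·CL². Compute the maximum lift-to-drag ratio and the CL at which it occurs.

(L/D)max = 13.1, at CL = 0.662

For CD = CD0 + K·CL², (L/D)max occurs at CL* = √(CD0/K) and equals 1/(2√(K·CD0)).
(L/D)max = 1/(2√(0.0575 × 0.0252)) = 1/(2 × 0.03807) = 13.1
CL* = √(0.0252/0.0575) = 0.662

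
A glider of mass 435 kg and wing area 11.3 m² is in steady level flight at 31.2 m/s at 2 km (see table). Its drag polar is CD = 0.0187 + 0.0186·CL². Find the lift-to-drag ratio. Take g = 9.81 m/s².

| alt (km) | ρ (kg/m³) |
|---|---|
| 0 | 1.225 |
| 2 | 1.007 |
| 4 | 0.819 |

L/D = 25.9

At 2 km, from the table: ρ = 1.007 kg/m³.
In steady level flight, lift balances weight: W = mg = 435 × 9.81 = 4267.4 N.
Dynamic pressure q = 0.5 × 1.007 × 31.2² = 490.1 Pa.
CL = W/(q·S) = 4267.4 / (490.1 × 11.3) = 0.7705.
CD = 0.0187 + 0.0186 × 0.7705² = 0.02974.
L/D = CL/CD = 0.7705 / 0.02974 = 25.9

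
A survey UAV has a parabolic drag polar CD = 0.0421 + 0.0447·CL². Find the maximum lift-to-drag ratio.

(L/D)max = 11.5

For CD = CD0 + K·CL², (L/D)max occurs at CL* = √(CD0/K) and equals 1/(2√(K·CD0)).
(L/D)max = 1/(2√(0.0447 × 0.0421)) = 1/(2 × 0.04338) = 11.5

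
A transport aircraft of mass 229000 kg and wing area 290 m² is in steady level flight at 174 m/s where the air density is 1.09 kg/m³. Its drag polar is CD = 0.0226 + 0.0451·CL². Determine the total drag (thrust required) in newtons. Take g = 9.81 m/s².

D = 1.56×10^5 N

Weight W = mg = 229000 × 9.81 = 2.2465×10^6 N; in level flight L = W.
q = ½ρv² = ½ × 1.09 × 174² = 16500 Pa.
Required CL = L/(qS) = 2.2465×10^6/(16500·290) = 0.4695.
CD = 0.0226 + 0.0451 × 0.4695² = 0.03254.
D = q·S·CD = 16500 × 290 × 0.03254 = 1.557×10^5 N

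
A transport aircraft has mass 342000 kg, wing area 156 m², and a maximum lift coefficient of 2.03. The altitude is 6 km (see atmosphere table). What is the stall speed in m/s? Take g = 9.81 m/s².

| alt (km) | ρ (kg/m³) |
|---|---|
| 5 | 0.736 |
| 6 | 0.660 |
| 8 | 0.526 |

V_stall = 179 m/s

At 6 km, from the table: ρ = 0.660 kg/m³.
Weight W = mg = 342000 × 9.81 = 3.355×10^6 N.
V_stall = √(2W/(ρ·S·CL,max)) = √(2 × 3.355×10^6 / (0.66 × 156 × 2.03))
V_stall = √32100 = 179 m/s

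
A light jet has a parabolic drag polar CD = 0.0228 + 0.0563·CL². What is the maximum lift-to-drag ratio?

For CD = CD0 + K·CL², (L/D)max occurs at CL* = √(CD0/K) and equals 1/(2√(K·CD0)).
(L/D)max = 1/(2√(0.0563 × 0.0228)) = 1/(2 × 0.03583) = 14

(L/D)max = 14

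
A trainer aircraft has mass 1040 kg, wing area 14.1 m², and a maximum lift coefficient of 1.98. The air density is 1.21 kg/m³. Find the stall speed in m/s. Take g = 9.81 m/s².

V_stall = 24.6 m/s

Stall occurs when L = W at CL,max. W = mg = 1040 × 9.81 = 10200 N.
From L = ½ρV²S·CL,max = W: V_stall = √(2W/(ρSCL,max)) = √(2·10200/(1.21·14.1·1.98))
V_stall = √604 = 24.6 m/s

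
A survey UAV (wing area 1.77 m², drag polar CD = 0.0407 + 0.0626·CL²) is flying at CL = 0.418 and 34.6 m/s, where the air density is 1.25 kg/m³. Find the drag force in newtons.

CD = 0.0407 + 0.0626 × 0.418² = 0.05164
D = ½ρv²S·CD = ½ × 1.25 × 34.6² × 1.77 × 0.05164 = 68.4 N

D = 68.4 N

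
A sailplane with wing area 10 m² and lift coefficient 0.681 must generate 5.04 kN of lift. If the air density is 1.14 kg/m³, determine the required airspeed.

v = 36 m/s

L = ½ρv²S·CL ⇒ v = √(2L/(ρ·S·CL))
v = √(2 × 5040 / (1.14 × 10 × 0.681)) = √1298 = 36 m/s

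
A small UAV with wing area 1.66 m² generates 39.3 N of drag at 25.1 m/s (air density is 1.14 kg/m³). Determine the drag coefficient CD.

From D = ½ρv²S·CD, rearranging gives CD = 2D/(ρv²S).
CD = 2 × 39.3 / (1.14 × 25.1² × 1.66) = 0.0659

CD = 0.0659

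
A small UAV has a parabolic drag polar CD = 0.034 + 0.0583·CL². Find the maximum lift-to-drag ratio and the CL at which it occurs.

For CD = CD0 + K·CL², (L/D)max occurs at CL* = √(CD0/K) and equals 1/(2√(K·CD0)).
(L/D)max = 1/(2√(0.0583 × 0.034)) = 1/(2 × 0.04452) = 11.2
CL* = √(0.034/0.0583) = 0.764

(L/D)max = 11.2, at CL = 0.764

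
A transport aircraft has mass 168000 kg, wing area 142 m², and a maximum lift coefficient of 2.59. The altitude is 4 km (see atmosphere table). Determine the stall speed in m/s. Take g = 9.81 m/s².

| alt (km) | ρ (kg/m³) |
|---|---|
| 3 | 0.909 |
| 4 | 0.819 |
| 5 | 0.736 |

V_stall = 105 m/s

At 4 km, from the table: ρ = 0.819 kg/m³.
Weight W = mg = 168000 × 9.81 = 1.648×10^6 N.
V_stall = √(2W/(ρ·S·CL,max)) = √(2 × 1.648×10^6 / (0.819 × 142 × 2.59))
V_stall = √10940 = 105 m/s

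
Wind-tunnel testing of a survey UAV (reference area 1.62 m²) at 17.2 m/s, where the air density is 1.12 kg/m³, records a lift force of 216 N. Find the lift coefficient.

CL = 0.805

From L = ½ρv²S·CL, rearranging gives CL = 2L/(ρv²S).
CL = 2 × 216 / (1.12 × 17.2² × 1.62) = 0.805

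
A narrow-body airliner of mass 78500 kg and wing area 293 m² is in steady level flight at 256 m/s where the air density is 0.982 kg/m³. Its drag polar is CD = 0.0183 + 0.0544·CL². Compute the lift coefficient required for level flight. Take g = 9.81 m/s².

In steady level flight, lift balances weight: W = mg = 78500 × 9.81 = 7.7008×10^5 N.
Dynamic pressure q = 0.5 × 0.982 × 256² = 32180 Pa.
CL = W/(q·S) = 7.7008×10^5 / (32180 × 293) = 0.08168.

CL = 0.0817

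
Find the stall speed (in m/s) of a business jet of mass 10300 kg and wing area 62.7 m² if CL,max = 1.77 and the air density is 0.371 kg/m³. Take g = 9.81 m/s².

Stall occurs when L = W at CL,max. W = mg = 10300 × 9.81 = 1.01×10^5 N.
From L = ½ρV²S·CL,max = W: V_stall = √(2W/(ρSCL,max)) = √(2·1.01×10^5/(0.371·62.7·1.77))
V_stall = √4908 = 70.1 m/s

V_stall = 70.1 m/s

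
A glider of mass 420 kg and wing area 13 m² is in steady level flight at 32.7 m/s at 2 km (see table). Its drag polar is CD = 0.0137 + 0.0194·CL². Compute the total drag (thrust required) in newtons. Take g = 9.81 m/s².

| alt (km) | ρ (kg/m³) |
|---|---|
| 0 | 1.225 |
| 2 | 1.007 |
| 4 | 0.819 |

At 2 km, from the table: ρ = 1.007 kg/m³.
Weight W = mg = 420 × 9.81 = 4120.2 N; in level flight L = W.
Dynamic pressure q = 0.5 × 1.007 × 32.7² = 538.4 Pa.
CL = W/(q·S) = 4120.2 / (538.4 × 13) = 0.5887.
CD = 0.0137 + 0.0194 × 0.5887² = 0.02042.
D = q·S·CD = 538.4 × 13 × 0.02042 = 142.9 N

D = 143 N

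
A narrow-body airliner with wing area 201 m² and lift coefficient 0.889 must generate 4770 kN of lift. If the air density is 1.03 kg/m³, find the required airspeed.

L = ½ρv²S·CL ⇒ v = √(2L/(ρ·S·CL))
v = √(2 × 4.77×10^6 / (1.03 × 201 × 0.889)) = √51830 = 228 m/s

v = 228 m/s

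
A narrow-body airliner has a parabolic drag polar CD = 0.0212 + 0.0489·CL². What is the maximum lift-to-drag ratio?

(L/D)max = 15.5

For CD = CD0 + K·CL², (L/D)max occurs at CL* = √(CD0/K) and equals 1/(2√(K·CD0)).
(L/D)max = 1/(2√(0.0489 × 0.0212)) = 1/(2 × 0.0322) = 15.5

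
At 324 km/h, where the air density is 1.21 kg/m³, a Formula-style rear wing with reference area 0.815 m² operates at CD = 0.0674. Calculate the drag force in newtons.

Convert speed: v = 324 km/h ÷ 3.6 = 90 m/s.
D = ½ρv²S·CD = ½ × 1.21 × 90² × 0.815 × 0.0674 = 269 N

D = 269 N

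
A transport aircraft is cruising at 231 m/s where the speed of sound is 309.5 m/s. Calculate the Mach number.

M = 0.746

M = v/a = 231 / 309.5 = 0.746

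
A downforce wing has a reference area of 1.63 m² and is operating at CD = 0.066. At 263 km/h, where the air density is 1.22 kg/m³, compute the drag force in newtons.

D = 350 N

Convert speed: v = 263 km/h ÷ 3.6 = 73.06 m/s.
Dynamic pressure q = ½ρv² = ½ × 1.22 × 73.06² = 3256 Pa.
D = q·S·CD = 3256 × 1.63 × 0.066 = 350 N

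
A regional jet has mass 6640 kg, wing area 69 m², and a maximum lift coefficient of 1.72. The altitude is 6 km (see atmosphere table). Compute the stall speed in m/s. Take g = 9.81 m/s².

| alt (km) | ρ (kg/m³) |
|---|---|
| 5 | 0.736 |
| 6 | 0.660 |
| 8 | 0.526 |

V_stall = 40.8 m/s

At 6 km, from the table: ρ = 0.660 kg/m³.
Stall occurs when L = W at CL,max. W = mg = 6640 × 9.81 = 65140 N.
V_stall = √(2W/(ρ·S·CL,max)) = √(2 × 65140 / (0.66 × 69 × 1.72))
V_stall = √1663 = 40.8 m/s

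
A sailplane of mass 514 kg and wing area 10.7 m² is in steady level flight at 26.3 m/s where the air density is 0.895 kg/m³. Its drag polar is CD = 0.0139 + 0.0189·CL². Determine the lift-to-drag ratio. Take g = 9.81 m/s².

L/D = 26.4

Weight W = mg = 514 × 9.81 = 5042.3 N; in level flight L = W.
q = ½ρv² = ½ × 0.895 × 26.3² = 309.5 Pa.
CL = W/(q·S) = 5042.3 / (309.5 × 10.7) = 1.522.
CD = 0.0139 + 0.0189 × 1.522² = 0.05771.
L/D = CL/CD = 1.522 / 0.05771 = 26.4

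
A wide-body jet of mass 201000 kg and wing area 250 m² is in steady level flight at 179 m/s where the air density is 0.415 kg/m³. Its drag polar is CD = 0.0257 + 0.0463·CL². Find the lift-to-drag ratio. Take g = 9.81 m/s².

In steady level flight, lift balances weight: W = mg = 201000 × 9.81 = 1.9718×10^6 N.
q = ½ρv² = ½ × 0.415 × 179² = 6649 Pa.
CL = 2W/(ρv²S) = 2×1.9718×10^6/(0.415×179²×250) = 1.186.
CD = 0.0257 + 0.0463 × 1.186² = 0.09086.
L/D = CL/CD = 1.186 / 0.09086 = 13.1

L/D = 13.1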